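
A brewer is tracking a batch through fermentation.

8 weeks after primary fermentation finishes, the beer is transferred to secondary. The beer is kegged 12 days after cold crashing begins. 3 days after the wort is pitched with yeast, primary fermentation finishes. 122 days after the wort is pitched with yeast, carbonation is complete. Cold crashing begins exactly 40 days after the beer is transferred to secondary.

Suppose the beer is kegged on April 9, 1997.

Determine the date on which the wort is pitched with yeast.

The beer is kegged: Apr 9, 1997.
Cold crashing begins: Apr 9, 1997 − 12 days = Mar 28, 1997.
The beer is transferred to secondary: Mar 28, 1997 − 40 days = Feb 16, 1997.
Primary fermentation finishes: Feb 16, 1997 − 8 weeks = Dec 22, 1996.
The wort is pitched with yeast: Dec 22, 1996 − 3 days = Dec 19, 1996.

December 19, 1996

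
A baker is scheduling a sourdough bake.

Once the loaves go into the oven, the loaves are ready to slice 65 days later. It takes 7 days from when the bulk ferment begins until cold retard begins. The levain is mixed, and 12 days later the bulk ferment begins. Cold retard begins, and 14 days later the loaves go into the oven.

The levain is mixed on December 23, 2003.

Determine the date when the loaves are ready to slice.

The levain is mixed: Dec 23, 2003.
The bulk ferment begins: Dec 23, 2003 + 12 days = Jan 4, 2004.
Cold retard begins: Jan 4, 2004 + 7 days = Jan 11, 2004.
The loaves go into the oven: Jan 11, 2004 + 14 days = Jan 25, 2004.
The loaves are ready to slice: Jan 25, 2004 + 65 days = Mar 30, 2004.

March 30, 2004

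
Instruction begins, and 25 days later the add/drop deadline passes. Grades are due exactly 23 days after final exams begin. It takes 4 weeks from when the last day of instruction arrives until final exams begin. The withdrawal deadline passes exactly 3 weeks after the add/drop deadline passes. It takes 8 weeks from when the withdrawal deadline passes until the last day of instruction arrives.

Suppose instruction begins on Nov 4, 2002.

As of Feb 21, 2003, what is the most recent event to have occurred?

The last day of instruction arrives

Instruction begins: Nov 4, 2002.
The add/drop deadline passes: Nov 4, 2002 + 25 days = Nov 29, 2002.
The withdrawal deadline passes: Nov 29, 2002 + 3 weeks = Dec 20, 2002.
The last day of instruction arrives: Dec 20, 2002 + 8 weeks = Feb 14, 2003.
Final exams begin: Feb 14, 2003 + 4 weeks = Mar 14, 2003.
Grades are due: Mar 14, 2003 + 23 days = Apr 6, 2003.
Feb 21, 2003 falls between when the last day of instruction arrives (Feb 14, 2003) and when final exams begin (Mar 14, 2003).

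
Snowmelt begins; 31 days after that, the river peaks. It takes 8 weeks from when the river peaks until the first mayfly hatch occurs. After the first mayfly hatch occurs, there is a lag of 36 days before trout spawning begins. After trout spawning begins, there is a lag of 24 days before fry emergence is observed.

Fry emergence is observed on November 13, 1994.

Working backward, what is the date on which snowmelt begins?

Fry emergence is observed: Nov 13, 1994.
Trout spawning begins: Nov 13, 1994 − 24 days = Oct 20, 1994.
The first mayfly hatch occurs: Oct 20, 1994 − 36 days = Sep 14, 1994.
The river peaks: Sep 14, 1994 − 8 weeks = Jul 20, 1994.
Snowmelt begins: Jul 20, 1994 − 31 days = Jun 19, 1994.

June 19, 1994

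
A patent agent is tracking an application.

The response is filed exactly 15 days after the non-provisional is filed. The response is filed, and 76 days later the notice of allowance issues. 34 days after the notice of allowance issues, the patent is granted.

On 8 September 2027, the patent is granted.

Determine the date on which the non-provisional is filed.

6 May 2027

The patent is granted: Sep 8, 2027.
The notice of allowance issues: Sep 8, 2027 − 34 days = Aug 5, 2027.
The response is filed: Aug 5, 2027 − 76 days = May 21, 2027.
The non-provisional is filed: May 21, 2027 − 15 days = May 6, 2027.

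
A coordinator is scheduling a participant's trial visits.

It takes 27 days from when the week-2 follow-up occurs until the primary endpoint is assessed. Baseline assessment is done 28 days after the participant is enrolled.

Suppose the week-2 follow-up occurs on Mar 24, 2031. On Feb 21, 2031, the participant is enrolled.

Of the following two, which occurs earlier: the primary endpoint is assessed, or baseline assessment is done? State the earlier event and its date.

The week-2 follow-up occurs: Mar 24, 2031.
The primary endpoint is assessed: Mar 24, 2031 + 27 days = Apr 20, 2031.
The participant is enrolled: Feb 21, 2031.
Baseline assessment is done: Feb 21, 2031 + 28 days = Mar 21, 2031.
Comparing: the primary endpoint is assessed on Apr 20, 2031 vs baseline assessment is done on Mar 21, 2031. Earlier: baseline assessment is done.

Baseline assessment is done — Mar 21, 2031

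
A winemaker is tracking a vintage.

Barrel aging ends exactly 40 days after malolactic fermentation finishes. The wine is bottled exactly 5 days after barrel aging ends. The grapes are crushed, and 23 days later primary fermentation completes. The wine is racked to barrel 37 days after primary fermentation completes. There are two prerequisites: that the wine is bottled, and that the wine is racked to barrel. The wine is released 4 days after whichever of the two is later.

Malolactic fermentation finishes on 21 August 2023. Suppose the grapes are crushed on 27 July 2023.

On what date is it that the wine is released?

9 October 2023

Malolactic fermentation finishes: Aug 21, 2023.
Barrel aging ends: Aug 21, 2023 + 40 days = Sep 30, 2023.
The wine is bottled: Sep 30, 2023 + 5 days = Oct 5, 2023.
The grapes are crushed: Jul 27, 2023.
Primary fermentation completes: Jul 27, 2023 + 23 days = Aug 19, 2023.
The wine is racked to barrel: Aug 19, 2023 + 37 days = Sep 25, 2023.
Both prerequisites met — the wine is bottled (Oct 5, 2023), the wine is racked to barrel (Sep 25, 2023); the later is Oct 5, 2023.
The wine is released: Oct 5, 2023 + 4 days = Oct 9, 2023.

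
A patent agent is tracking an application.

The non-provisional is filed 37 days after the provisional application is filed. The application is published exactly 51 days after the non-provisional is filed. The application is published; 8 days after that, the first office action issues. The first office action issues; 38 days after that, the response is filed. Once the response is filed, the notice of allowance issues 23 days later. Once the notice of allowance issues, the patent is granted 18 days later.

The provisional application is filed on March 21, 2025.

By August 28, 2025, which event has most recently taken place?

The notice of allowance issues

The provisional application is filed: Mar 21, 2025.
The non-provisional is filed: Mar 21, 2025 + 37 days = Apr 27, 2025.
The application is published: Apr 27, 2025 + 51 days = Jun 17, 2025.
The first office action issues: Jun 17, 2025 + 8 days = Jun 25, 2025.
The response is filed: Jun 25, 2025 + 38 days = Aug 2, 2025.
The notice of allowance issues: Aug 2, 2025 + 23 days = Aug 25, 2025.
The patent is granted: Aug 25, 2025 + 18 days = Sep 12, 2025.
Aug 28, 2025 falls between when the notice of allowance issues (Aug 25, 2025) and when the patent is granted (Sep 12, 2025).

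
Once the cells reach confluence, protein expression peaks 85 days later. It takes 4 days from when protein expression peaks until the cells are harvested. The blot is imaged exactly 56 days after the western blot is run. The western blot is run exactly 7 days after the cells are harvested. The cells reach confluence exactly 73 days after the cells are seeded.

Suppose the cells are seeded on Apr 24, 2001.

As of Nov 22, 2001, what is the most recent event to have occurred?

The western blot is run

The cells are seeded: Apr 24, 2001.
The cells reach confluence: Apr 24, 2001 + 73 days = Jul 6, 2001.
Protein expression peaks: Jul 6, 2001 + 85 days = Sep 29, 2001.
The cells are harvested: Sep 29, 2001 + 4 days = Oct 3, 2001.
The western blot is run: Oct 3, 2001 + 7 days = Oct 10, 2001.
The blot is imaged: Oct 10, 2001 + 56 days = Dec 5, 2001.
Nov 22, 2001 falls between when the western blot is run (Oct 10, 2001) and when the blot is imaged (Dec 5, 2001).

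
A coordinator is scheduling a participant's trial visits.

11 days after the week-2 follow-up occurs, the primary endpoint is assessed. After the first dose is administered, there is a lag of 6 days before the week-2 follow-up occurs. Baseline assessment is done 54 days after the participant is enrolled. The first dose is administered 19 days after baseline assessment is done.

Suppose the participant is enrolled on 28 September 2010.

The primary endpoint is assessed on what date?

The participant is enrolled: Sep 28, 2010.
Baseline assessment is done: Sep 28, 2010 + 54 days = Nov 21, 2010.
The first dose is administered: Nov 21, 2010 + 19 days = Dec 10, 2010.
The week-2 follow-up occurs: Dec 10, 2010 + 6 days = Dec 16, 2010.
The primary endpoint is assessed: Dec 16, 2010 + 11 days = Dec 27, 2010.

27 December 2010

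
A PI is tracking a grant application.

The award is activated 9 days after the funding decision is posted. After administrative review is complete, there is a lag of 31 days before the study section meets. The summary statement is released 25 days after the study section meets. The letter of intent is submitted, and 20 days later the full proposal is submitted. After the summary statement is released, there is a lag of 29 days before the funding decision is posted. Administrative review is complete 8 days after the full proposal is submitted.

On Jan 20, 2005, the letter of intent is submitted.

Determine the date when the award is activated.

The letter of intent is submitted: Jan 20, 2005.
The full proposal is submitted: Jan 20, 2005 + 20 days = Feb 9, 2005.
Administrative review is complete: Feb 9, 2005 + 8 days = Feb 17, 2005.
The study section meets: Feb 17, 2005 + 31 days = Mar 20, 2005.
The summary statement is released: Mar 20, 2005 + 25 days = Apr 14, 2005.
The funding decision is posted: Apr 14, 2005 + 29 days = May 13, 2005.
The award is activated: May 13, 2005 + 9 days = May 22, 2005.

May 22, 2005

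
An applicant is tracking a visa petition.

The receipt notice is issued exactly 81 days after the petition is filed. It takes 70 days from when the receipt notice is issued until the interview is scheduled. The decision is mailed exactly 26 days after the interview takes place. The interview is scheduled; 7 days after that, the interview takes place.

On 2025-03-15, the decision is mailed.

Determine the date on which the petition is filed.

2024-09-12

The decision is mailed: Mar 15, 2025.
The interview takes place: Mar 15, 2025 − 26 days = Feb 17, 2025.
The interview is scheduled: Feb 17, 2025 − 7 days = Feb 10, 2025.
The receipt notice is issued: Feb 10, 2025 − 70 days = Dec 2, 2024.
The petition is filed: Dec 2, 2024 − 81 days = Sep 12, 2024.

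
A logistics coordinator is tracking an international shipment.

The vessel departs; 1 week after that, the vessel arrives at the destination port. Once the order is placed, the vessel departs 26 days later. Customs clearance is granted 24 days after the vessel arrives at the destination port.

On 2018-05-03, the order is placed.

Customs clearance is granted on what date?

2018-06-29

The order is placed: May 3, 2018.
The vessel departs: May 3, 2018 + 26 days = May 29, 2018.
The vessel arrives at the destination port: May 29, 2018 + 1 week = Jun 5, 2018.
Customs clearance is granted: Jun 5, 2018 + 24 days = Jun 29, 2018.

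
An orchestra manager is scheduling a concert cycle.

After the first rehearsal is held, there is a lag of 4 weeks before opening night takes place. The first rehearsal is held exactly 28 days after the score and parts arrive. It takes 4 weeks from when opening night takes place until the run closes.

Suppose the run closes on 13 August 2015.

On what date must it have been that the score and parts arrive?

The run closes: Aug 13, 2015.
Opening night takes place: Aug 13, 2015 − 4 weeks = Jul 16, 2015.
The first rehearsal is held: Jul 16, 2015 − 4 weeks = Jun 18, 2015.
The score and parts arrive: Jun 18, 2015 − 28 days = May 21, 2015.

21 May 2015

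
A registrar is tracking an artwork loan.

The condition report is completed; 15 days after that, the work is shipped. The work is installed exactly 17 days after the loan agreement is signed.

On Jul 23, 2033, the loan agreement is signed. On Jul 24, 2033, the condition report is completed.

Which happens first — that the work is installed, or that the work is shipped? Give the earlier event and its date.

The loan agreement is signed: Jul 23, 2033.
The work is installed: Jul 23, 2033 + 17 days = Aug 9, 2033.
The condition report is completed: Jul 24, 2033.
The work is shipped: Jul 24, 2033 + 15 days = Aug 8, 2033.
Comparing: the work is installed on Aug 9, 2033 vs the work is shipped on Aug 8, 2033. Earlier: the work is shipped.

The work is shipped — Aug 8, 2033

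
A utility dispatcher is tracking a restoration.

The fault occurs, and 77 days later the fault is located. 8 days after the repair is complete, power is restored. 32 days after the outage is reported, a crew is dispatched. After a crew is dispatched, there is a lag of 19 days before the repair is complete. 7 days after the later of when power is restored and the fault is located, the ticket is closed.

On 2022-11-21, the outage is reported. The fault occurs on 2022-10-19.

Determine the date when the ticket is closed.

The outage is reported: Nov 21, 2022.
A crew is dispatched: Nov 21, 2022 + 32 days = Dec 23, 2022.
The repair is complete: Dec 23, 2022 + 19 days = Jan 11, 2023.
Power is restored: Jan 11, 2023 + 8 days = Jan 19, 2023.
The fault occurs: Oct 19, 2022.
The fault is located: Oct 19, 2022 + 77 days = Jan 4, 2023.
Both prerequisites met — power is restored (Jan 19, 2023), the fault is located (Jan 4, 2023); the later is Jan 19, 2023.
The ticket is closed: Jan 19, 2023 + 7 days = Jan 26, 2023.

2023-01-26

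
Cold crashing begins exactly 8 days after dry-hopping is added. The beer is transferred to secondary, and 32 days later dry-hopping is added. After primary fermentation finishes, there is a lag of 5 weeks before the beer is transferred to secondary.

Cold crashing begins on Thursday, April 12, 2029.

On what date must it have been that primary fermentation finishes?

Saturday, January 27, 2029

Cold crashing begins: Apr 12, 2029.
Dry-hopping is added: Apr 12, 2029 − 8 days = Apr 4, 2029.
The beer is transferred to secondary: Apr 4, 2029 − 32 days = Mar 3, 2029.
Primary fermentation finishes: Mar 3, 2029 − 5 weeks = Jan 27, 2029.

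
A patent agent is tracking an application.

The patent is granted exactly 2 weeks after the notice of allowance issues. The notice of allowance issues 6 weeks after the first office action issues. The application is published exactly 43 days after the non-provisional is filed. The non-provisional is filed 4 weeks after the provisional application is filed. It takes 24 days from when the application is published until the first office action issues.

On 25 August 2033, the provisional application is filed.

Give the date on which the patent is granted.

23 January 2034

The provisional application is filed: Aug 25, 2033.
The non-provisional is filed: Aug 25, 2033 + 4 weeks = Sep 22, 2033.
The application is published: Sep 22, 2033 + 43 days = Nov 4, 2033.
The first office action issues: Nov 4, 2033 + 24 days = Nov 28, 2033.
The notice of allowance issues: Nov 28, 2033 + 6 weeks = Jan 9, 2034.
The patent is granted: Jan 9, 2034 + 2 weeks = Jan 23, 2034.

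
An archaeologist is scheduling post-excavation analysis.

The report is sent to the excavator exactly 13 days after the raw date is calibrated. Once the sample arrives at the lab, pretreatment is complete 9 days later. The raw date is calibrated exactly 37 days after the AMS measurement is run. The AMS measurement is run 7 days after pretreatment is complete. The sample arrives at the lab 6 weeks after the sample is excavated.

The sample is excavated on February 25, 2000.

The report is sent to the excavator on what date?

June 12, 2000

The sample is excavated: Feb 25, 2000.
The sample arrives at the lab: Feb 25, 2000 + 6 weeks = Apr 7, 2000.
Pretreatment is complete: Apr 7, 2000 + 9 days = Apr 16, 2000.
The AMS measurement is run: Apr 16, 2000 + 7 days = Apr 23, 2000.
The raw date is calibrated: Apr 23, 2000 + 37 days = May 30, 2000.
The report is sent to the excavator: May 30, 2000 + 13 days = Jun 12, 2000.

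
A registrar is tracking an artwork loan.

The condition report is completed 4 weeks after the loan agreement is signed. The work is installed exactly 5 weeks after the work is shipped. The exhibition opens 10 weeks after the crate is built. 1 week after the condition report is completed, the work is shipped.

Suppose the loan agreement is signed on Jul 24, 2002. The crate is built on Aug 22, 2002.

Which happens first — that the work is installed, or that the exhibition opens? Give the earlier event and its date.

The work is installed — Oct 2, 2002

The loan agreement is signed: Jul 24, 2002.
The condition report is completed: Jul 24, 2002 + 4 weeks = Aug 21, 2002.
The work is shipped: Aug 21, 2002 + 1 week = Aug 28, 2002.
The work is installed: Aug 28, 2002 + 5 weeks = Oct 2, 2002.
The crate is built: Aug 22, 2002.
The exhibition opens: Aug 22, 2002 + 10 weeks = Oct 31, 2002.
Comparing: the work is installed on Oct 2, 2002 vs the exhibition opens on Oct 31, 2002. Earlier: the work is installed.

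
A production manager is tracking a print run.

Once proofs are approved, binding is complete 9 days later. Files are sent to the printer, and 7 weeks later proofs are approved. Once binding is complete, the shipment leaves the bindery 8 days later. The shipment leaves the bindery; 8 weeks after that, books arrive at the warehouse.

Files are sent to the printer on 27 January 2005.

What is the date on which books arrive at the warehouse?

29 May 2005

Files are sent to the printer: Jan 27, 2005.
Proofs are approved: Jan 27, 2005 + 7 weeks = Mar 17, 2005.
Binding is complete: Mar 17, 2005 + 9 days = Mar 26, 2005.
The shipment leaves the bindery: Mar 26, 2005 + 8 days = Apr 3, 2005.
Books arrive at the warehouse: Apr 3, 2005 + 8 weeks = May 29, 2005.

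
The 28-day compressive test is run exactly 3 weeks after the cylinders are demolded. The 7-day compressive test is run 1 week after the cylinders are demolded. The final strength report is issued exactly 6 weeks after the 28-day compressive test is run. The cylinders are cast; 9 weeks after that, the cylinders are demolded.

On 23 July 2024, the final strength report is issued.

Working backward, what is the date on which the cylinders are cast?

19 March 2024

The final strength report is issued: Jul 23, 2024.
The 28-day compressive test is run: Jul 23, 2024 − 6 weeks = Jun 11, 2024.
The cylinders are demolded: Jun 11, 2024 − 3 weeks = May 21, 2024.
The cylinders are cast: May 21, 2024 − 9 weeks = Mar 19, 2024.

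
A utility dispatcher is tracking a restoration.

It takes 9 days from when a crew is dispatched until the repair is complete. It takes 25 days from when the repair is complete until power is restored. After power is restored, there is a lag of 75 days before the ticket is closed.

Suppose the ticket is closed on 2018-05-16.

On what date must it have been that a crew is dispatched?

The ticket is closed: May 16, 2018.
Power is restored: May 16, 2018 − 75 days = Mar 2, 2018.
The repair is complete: Mar 2, 2018 − 25 days = Feb 5, 2018.
A crew is dispatched: Feb 5, 2018 − 9 days = Jan 27, 2018.

2018-01-27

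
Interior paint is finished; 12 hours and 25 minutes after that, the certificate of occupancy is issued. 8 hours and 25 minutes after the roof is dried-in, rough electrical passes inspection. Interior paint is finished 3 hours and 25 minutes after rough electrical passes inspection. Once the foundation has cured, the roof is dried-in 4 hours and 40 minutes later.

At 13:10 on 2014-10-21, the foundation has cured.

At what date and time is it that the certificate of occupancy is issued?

The foundation has cured: 13:10 Oct 21, 2014.
The roof is dried-in: 13:10 Oct 21, 2014 + 4h40m = 17:50 Oct 21, 2014.
Rough electrical passes inspection: 17:50 Oct 21, 2014 + 8h25m = 02:15 Oct 22, 2014.
Interior paint is finished: 02:15 Oct 22, 2014 + 3h25m = 05:40 Oct 22, 2014.
The certificate of occupancy is issued: 05:40 Oct 22, 2014 + 12h25m = 18:05 Oct 22, 2014.

18:05 on 2014-10-22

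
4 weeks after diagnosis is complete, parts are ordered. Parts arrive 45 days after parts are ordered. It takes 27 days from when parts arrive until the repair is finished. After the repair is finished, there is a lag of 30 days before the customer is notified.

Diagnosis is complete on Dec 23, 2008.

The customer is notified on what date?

Diagnosis is complete: Dec 23, 2008.
Parts are ordered: Dec 23, 2008 + 4 weeks = Jan 20, 2009.
Parts arrive: Jan 20, 2009 + 45 days = Mar 6, 2009.
The repair is finished: Mar 6, 2009 + 27 days = Apr 2, 2009.
The customer is notified: Apr 2, 2009 + 30 days = May 2, 2009.

May 2, 2009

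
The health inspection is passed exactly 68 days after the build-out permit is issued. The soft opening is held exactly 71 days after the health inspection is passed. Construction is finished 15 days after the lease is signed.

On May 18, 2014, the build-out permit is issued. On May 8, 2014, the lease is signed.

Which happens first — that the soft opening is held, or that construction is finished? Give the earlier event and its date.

The build-out permit is issued: May 18, 2014.
The health inspection is passed: May 18, 2014 + 68 days = Jul 25, 2014.
The soft opening is held: Jul 25, 2014 + 71 days = Oct 4, 2014.
The lease is signed: May 8, 2014.
Construction is finished: May 8, 2014 + 15 days = May 23, 2014.
Comparing: the soft opening is held on Oct 4, 2014 vs construction is finished on May 23, 2014. Earlier: construction is finished.

Construction is finished — May 23, 2014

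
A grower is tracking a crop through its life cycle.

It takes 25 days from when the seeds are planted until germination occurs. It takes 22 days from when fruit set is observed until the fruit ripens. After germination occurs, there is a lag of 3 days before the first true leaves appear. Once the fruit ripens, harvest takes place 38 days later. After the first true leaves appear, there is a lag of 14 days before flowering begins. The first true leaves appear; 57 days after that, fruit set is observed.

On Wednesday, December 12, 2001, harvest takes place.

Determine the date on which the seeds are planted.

Harvest takes place: Dec 12, 2001.
The fruit ripens: Dec 12, 2001 − 38 days = Nov 4, 2001.
Fruit set is observed: Nov 4, 2001 − 22 days = Oct 13, 2001.
The first true leaves appear: Oct 13, 2001 − 57 days = Aug 17, 2001.
Germination occurs: Aug 17, 2001 − 3 days = Aug 14, 2001.
The seeds are planted: Aug 14, 2001 − 25 days = Jul 20, 2001.

Friday, July 20, 2001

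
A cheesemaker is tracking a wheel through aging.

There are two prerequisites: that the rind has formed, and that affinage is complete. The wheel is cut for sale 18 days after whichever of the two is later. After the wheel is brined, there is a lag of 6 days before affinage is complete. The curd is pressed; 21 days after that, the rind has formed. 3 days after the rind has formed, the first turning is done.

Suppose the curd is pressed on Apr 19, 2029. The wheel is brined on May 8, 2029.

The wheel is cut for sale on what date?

The curd is pressed: Apr 19, 2029.
The rind has formed: Apr 19, 2029 + 21 days = May 10, 2029.
The wheel is brined: May 8, 2029.
Affinage is complete: May 8, 2029 + 6 days = May 14, 2029.
Both prerequisites met — the rind has formed (May 10, 2029), affinage is complete (May 14, 2029); the later is May 14, 2029.
The wheel is cut for sale: May 14, 2029 + 18 days = Jun 1, 2029.

Jun 1, 2029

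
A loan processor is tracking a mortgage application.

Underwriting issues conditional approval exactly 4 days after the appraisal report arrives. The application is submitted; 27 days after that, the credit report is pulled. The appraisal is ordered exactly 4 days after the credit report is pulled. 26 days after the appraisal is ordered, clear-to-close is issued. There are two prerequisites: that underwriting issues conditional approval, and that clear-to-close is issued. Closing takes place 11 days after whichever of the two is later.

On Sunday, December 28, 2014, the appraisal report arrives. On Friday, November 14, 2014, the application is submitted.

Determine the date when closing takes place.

The appraisal report arrives: Dec 28, 2014.
Underwriting issues conditional approval: Dec 28, 2014 + 4 days = Jan 1, 2015.
The application is submitted: Nov 14, 2014.
The credit report is pulled: Nov 14, 2014 + 27 days = Dec 11, 2014.
The appraisal is ordered: Dec 11, 2014 + 4 days = Dec 15, 2014.
Clear-to-close is issued: Dec 15, 2014 + 26 days = Jan 10, 2015.
Both prerequisites met — underwriting issues conditional approval (Jan 1, 2015), clear-to-close is issued (Jan 10, 2015); the later is Jan 10, 2015.
Closing takes place: Jan 10, 2015 + 11 days = Jan 21, 2015.

Wednesday, January 21, 2015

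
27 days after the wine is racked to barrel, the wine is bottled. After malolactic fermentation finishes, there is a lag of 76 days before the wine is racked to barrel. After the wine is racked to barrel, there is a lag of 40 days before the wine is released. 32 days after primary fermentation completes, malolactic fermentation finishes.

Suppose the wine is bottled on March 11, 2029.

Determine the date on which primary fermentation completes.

The wine is bottled: Mar 11, 2029.
The wine is racked to barrel: Mar 11, 2029 − 27 days = Feb 12, 2029.
Malolactic fermentation finishes: Feb 12, 2029 − 76 days = Nov 28, 2028.
Primary fermentation completes: Nov 28, 2028 − 32 days = Oct 27, 2028.

October 27, 2028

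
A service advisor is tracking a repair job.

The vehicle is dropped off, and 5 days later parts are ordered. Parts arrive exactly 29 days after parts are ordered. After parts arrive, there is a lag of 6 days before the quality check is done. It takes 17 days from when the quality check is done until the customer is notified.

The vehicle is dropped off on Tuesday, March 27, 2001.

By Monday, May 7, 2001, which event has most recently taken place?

The vehicle is dropped off: Mar 27, 2001.
Parts are ordered: Mar 27, 2001 + 5 days = Apr 1, 2001.
Parts arrive: Apr 1, 2001 + 29 days = Apr 30, 2001.
The quality check is done: Apr 30, 2001 + 6 days = May 6, 2001.
The customer is notified: May 6, 2001 + 17 days = May 23, 2001.
May 7, 2001 falls between when the quality check is done (May 6, 2001) and when the customer is notified (May 23, 2001).

The quality check is done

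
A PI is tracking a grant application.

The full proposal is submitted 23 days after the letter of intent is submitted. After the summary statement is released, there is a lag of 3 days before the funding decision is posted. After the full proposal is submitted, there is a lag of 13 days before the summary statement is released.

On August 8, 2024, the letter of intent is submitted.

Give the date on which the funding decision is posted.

The letter of intent is submitted: Aug 8, 2024.
The full proposal is submitted: Aug 8, 2024 + 23 days = Aug 31, 2024.
The summary statement is released: Aug 31, 2024 + 13 days = Sep 13, 2024.
The funding decision is posted: Sep 13, 2024 + 3 days = Sep 16, 2024.

September 16, 2024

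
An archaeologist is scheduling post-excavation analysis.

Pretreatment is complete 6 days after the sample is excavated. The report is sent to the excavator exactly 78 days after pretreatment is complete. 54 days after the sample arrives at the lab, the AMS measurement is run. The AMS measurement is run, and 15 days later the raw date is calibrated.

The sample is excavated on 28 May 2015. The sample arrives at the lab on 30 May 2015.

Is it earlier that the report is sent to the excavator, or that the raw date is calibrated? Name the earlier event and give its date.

The sample is excavated: May 28, 2015.
Pretreatment is complete: May 28, 2015 + 6 days = Jun 3, 2015.
The report is sent to the excavator: Jun 3, 2015 + 78 days = Aug 20, 2015.
The sample arrives at the lab: May 30, 2015.
The AMS measurement is run: May 30, 2015 + 54 days = Jul 23, 2015.
The raw date is calibrated: Jul 23, 2015 + 15 days = Aug 7, 2015.
Comparing: the report is sent to the excavator on Aug 20, 2015 vs the raw date is calibrated on Aug 7, 2015. Earlier: the raw date is calibrated.

The raw date is calibrated — 7 August 2015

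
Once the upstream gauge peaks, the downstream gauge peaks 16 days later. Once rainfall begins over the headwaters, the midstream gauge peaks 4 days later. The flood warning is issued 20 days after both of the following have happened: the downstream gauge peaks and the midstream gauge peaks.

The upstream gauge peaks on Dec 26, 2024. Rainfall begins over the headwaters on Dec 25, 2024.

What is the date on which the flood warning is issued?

Jan 31, 2025

The upstream gauge peaks: Dec 26, 2024.
The downstream gauge peaks: Dec 26, 2024 + 16 days = Jan 11, 2025.
Rainfall begins over the headwaters: Dec 25, 2024.
The midstream gauge peaks: Dec 25, 2024 + 4 days = Dec 29, 2024.
Both prerequisites met — the downstream gauge peaks (Jan 11, 2025), the midstream gauge peaks (Dec 29, 2024); the later is Jan 11, 2025.
The flood warning is issued: Jan 11, 2025 + 20 days = Jan 31, 2025.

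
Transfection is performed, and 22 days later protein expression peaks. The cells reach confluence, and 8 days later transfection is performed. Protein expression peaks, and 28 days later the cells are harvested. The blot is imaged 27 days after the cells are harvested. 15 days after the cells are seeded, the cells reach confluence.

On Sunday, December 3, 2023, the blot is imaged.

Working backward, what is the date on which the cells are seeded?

Friday, August 25, 2023

The blot is imaged: Dec 3, 2023.
The cells are harvested: Dec 3, 2023 − 27 days = Nov 6, 2023.
Protein expression peaks: Nov 6, 2023 − 28 days = Oct 9, 2023.
Transfection is performed: Oct 9, 2023 − 22 days = Sep 17, 2023.
The cells reach confluence: Sep 17, 2023 − 8 days = Sep 9, 2023.
The cells are seeded: Sep 9, 2023 − 15 days = Aug 25, 2023.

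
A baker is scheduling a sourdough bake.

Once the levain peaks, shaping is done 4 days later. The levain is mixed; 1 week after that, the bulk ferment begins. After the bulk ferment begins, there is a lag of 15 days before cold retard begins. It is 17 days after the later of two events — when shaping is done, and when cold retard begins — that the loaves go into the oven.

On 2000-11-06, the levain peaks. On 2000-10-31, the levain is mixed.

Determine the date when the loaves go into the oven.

2000-12-09

The levain peaks: Nov 6, 2000.
Shaping is done: Nov 6, 2000 + 4 days = Nov 10, 2000.
The levain is mixed: Oct 31, 2000.
The bulk ferment begins: Oct 31, 2000 + 1 week = Nov 7, 2000.
Cold retard begins: Nov 7, 2000 + 15 days = Nov 22, 2000.
Both prerequisites met — shaping is done (Nov 10, 2000), cold retard begins (Nov 22, 2000); the later is Nov 22, 2000.
The loaves go into the oven: Nov 22, 2000 + 17 days = Dec 9, 2000.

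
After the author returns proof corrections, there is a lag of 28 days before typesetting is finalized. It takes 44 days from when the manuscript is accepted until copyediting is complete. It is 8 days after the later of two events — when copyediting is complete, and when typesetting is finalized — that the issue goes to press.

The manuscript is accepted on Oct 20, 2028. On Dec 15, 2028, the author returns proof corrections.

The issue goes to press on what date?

The manuscript is accepted: Oct 20, 2028.
Copyediting is complete: Oct 20, 2028 + 44 days = Dec 3, 2028.
The author returns proof corrections: Dec 15, 2028.
Typesetting is finalized: Dec 15, 2028 + 28 days = Jan 12, 2029.
Both prerequisites met — copyediting is complete (Dec 3, 2028), typesetting is finalized (Jan 12, 2029); the later is Jan 12, 2029.
The issue goes to press: Jan 12, 2029 + 8 days = Jan 20, 2029.

Jan 20, 2029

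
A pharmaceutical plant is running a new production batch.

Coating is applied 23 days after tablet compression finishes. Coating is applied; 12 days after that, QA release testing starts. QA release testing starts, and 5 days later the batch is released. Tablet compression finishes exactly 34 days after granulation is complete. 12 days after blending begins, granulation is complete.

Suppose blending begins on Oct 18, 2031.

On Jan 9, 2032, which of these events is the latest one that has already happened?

Blending begins: Oct 18, 2031.
Granulation is complete: Oct 18, 2031 + 12 days = Oct 30, 2031.
Tablet compression finishes: Oct 30, 2031 + 34 days = Dec 3, 2031.
Coating is applied: Dec 3, 2031 + 23 days = Dec 26, 2031.
QA release testing starts: Dec 26, 2031 + 12 days = Jan 7, 2032.
The batch is released: Jan 7, 2032 + 5 days = Jan 12, 2032.
Jan 9, 2032 falls between when QA release testing starts (Jan 7, 2032) and when the batch is released (Jan 12, 2032).

QA release testing starts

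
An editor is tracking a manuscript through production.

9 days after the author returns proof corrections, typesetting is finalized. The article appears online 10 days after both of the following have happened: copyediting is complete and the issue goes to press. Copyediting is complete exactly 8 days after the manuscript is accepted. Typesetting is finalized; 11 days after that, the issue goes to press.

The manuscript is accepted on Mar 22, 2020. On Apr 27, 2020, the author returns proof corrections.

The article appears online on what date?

The manuscript is accepted: Mar 22, 2020.
Copyediting is complete: Mar 22, 2020 + 8 days = Mar 30, 2020.
The author returns proof corrections: Apr 27, 2020.
Typesetting is finalized: Apr 27, 2020 + 9 days = May 6, 2020.
The issue goes to press: May 6, 2020 + 11 days = May 17, 2020.
Both prerequisites met — copyediting is complete (Mar 30, 2020), the issue goes to press (May 17, 2020); the later is May 17, 2020.
The article appears online: May 17, 2020 + 10 days = May 27, 2020.

May 27, 2020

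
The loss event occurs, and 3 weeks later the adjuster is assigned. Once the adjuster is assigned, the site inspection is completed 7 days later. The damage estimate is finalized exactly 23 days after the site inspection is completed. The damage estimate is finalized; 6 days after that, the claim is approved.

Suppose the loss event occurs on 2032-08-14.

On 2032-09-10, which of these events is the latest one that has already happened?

The loss event occurs: Aug 14, 2032.
The adjuster is assigned: Aug 14, 2032 + 3 weeks = Sep 4, 2032.
The site inspection is completed: Sep 4, 2032 + 7 days = Sep 11, 2032.
The damage estimate is finalized: Sep 11, 2032 + 23 days = Oct 4, 2032.
The claim is approved: Oct 4, 2032 + 6 days = Oct 10, 2032.
Sep 10, 2032 falls between when the adjuster is assigned (Sep 4, 2032) and when the site inspection is completed (Sep 11, 2032).

The adjuster is assigned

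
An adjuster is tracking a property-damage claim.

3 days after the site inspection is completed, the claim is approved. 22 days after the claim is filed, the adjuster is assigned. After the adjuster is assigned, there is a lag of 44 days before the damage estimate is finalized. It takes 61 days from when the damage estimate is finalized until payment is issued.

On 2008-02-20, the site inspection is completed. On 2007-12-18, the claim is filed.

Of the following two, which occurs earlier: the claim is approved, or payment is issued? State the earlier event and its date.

The site inspection is completed: Feb 20, 2008.
The claim is approved: Feb 20, 2008 + 3 days = Feb 23, 2008.
The claim is filed: Dec 18, 2007.
The adjuster is assigned: Dec 18, 2007 + 22 days = Jan 9, 2008.
The damage estimate is finalized: Jan 9, 2008 + 44 days = Feb 22, 2008.
Payment is issued: Feb 22, 2008 + 61 days = Apr 23, 2008.
Comparing: the claim is approved on Feb 23, 2008 vs payment is issued on Apr 23, 2008. Earlier: the claim is approved.

The claim is approved — 2008-02-23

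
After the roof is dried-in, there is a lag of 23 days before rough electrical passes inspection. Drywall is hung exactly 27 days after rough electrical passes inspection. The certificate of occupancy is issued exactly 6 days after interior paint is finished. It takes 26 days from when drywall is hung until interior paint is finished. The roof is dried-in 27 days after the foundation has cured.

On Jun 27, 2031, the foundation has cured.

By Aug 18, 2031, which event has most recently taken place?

The foundation has cured: Jun 27, 2031.
The roof is dried-in: Jun 27, 2031 + 27 days = Jul 24, 2031.
Rough electrical passes inspection: Jul 24, 2031 + 23 days = Aug 16, 2031.
Drywall is hung: Aug 16, 2031 + 27 days = Sep 12, 2031.
Interior paint is finished: Sep 12, 2031 + 26 days = Oct 8, 2031.
The certificate of occupancy is issued: Oct 8, 2031 + 6 days = Oct 14, 2031.
Aug 18, 2031 falls between when rough electrical passes inspection (Aug 16, 2031) and when drywall is hung (Sep 12, 2031).

Rough electrical passes inspection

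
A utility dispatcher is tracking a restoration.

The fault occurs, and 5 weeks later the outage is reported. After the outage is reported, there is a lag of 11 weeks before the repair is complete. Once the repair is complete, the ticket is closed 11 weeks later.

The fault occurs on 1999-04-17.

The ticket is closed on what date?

1999-10-23

The fault occurs: Apr 17, 1999.
The outage is reported: Apr 17, 1999 + 5 weeks = May 22, 1999.
The repair is complete: May 22, 1999 + 11 weeks = Aug 7, 1999.
The ticket is closed: Aug 7, 1999 + 11 weeks = Oct 23, 1999.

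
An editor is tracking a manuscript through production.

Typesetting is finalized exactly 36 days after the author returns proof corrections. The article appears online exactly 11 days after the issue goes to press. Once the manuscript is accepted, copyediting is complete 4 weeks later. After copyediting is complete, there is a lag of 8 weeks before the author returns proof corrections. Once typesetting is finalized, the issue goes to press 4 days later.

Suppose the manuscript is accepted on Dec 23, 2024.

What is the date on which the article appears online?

May 7, 2025

The manuscript is accepted: Dec 23, 2024.
Copyediting is complete: Dec 23, 2024 + 4 weeks = Jan 20, 2025.
The author returns proof corrections: Jan 20, 2025 + 8 weeks = Mar 17, 2025.
Typesetting is finalized: Mar 17, 2025 + 36 days = Apr 22, 2025.
The issue goes to press: Apr 22, 2025 + 4 days = Apr 26, 2025.
The article appears online: Apr 26, 2025 + 11 days = May 7, 2025.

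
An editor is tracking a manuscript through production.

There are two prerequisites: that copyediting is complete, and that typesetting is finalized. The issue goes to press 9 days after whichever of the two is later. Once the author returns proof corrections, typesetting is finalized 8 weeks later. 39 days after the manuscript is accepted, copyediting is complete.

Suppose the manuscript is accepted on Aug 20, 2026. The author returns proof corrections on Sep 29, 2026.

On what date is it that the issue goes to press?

The manuscript is accepted: Aug 20, 2026.
Copyediting is complete: Aug 20, 2026 + 39 days = Sep 28, 2026.
The author returns proof corrections: Sep 29, 2026.
Typesetting is finalized: Sep 29, 2026 + 8 weeks = Nov 24, 2026.
Both prerequisites met — copyediting is complete (Sep 28, 2026), typesetting is finalized (Nov 24, 2026); the later is Nov 24, 2026.
The issue goes to press: Nov 24, 2026 + 9 days = Dec 3, 2026.

Dec 3, 2026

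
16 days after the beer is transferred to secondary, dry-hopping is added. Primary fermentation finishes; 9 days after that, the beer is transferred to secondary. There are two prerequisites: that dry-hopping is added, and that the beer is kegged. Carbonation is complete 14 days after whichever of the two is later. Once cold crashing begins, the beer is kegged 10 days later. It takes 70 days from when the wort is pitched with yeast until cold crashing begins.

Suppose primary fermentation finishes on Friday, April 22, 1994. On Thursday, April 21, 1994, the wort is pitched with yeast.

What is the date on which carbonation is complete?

Primary fermentation finishes: Apr 22, 1994.
The beer is transferred to secondary: Apr 22, 1994 + 9 days = May 1, 1994.
Dry-hopping is added: May 1, 1994 + 16 days = May 17, 1994.
The wort is pitched with yeast: Apr 21, 1994.
Cold crashing begins: Apr 21, 1994 + 70 days = Jun 30, 1994.
The beer is kegged: Jun 30, 1994 + 10 days = Jul 10, 1994.
Both prerequisites met — dry-hopping is added (May 17, 1994), the beer is kegged (Jul 10, 1994); the later is Jul 10, 1994.
Carbonation is complete: Jul 10, 1994 + 14 days = Jul 24, 1994.

Sunday, July 24, 1994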